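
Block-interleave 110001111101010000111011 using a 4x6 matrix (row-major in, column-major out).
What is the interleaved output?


Matrix:
  110001
  111101
  010000
  111011
Read columns: 110111110101010000011101

110111110101010000011101


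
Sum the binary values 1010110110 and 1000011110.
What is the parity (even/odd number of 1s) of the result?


1010110110 = 694
1000011110 = 542
Sum = 1236 = 10011010100
1s count = 5

odd parity (5 ones in 10011010100)


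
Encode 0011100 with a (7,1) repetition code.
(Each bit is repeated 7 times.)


Each bit -> 7 copies

0000000000000011111111111111111111100000000000000


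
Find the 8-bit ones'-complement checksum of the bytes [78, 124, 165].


Sum = 367 mod 256 = 111
Complement = 144

144


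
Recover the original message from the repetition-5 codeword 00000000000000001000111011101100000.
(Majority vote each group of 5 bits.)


Groups: 00000, 00000, 00000, 01000, 11101, 11011, 00000
Majority votes: 0000110

0000110


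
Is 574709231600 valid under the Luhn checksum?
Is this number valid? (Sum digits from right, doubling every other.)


Luhn sum = 47
47 mod 10 = 7

Invalid (Luhn sum mod 10 = 7)


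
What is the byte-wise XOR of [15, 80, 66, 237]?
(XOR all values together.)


XOR chain: 15 ^ 80 ^ 66 ^ 237 = 240

240


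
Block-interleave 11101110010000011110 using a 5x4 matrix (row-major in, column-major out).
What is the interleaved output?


Matrix:
  1110
  1110
  0100
  0001
  1110
Read columns: 11001111011100100010

11001111011100100010


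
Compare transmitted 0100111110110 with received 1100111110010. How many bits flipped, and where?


XOR: 1000000000100

2 error(s) at position(s): 0, 10


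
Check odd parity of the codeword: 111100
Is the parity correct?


Number of 1s: 4

No, parity error (4 ones)


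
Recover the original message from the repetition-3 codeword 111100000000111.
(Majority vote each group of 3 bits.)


Groups: 111, 100, 000, 000, 111
Majority votes: 10001

10001


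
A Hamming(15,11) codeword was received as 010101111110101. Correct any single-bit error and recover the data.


Syndrome = 5: error at position 5

Data: 01111110101 (corrected bit 5)


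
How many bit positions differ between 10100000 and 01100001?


XOR: 11000001
Count of 1s: 3

3


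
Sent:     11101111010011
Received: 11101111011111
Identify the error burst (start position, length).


XOR: 00000000001100

Burst at position 10, length 2


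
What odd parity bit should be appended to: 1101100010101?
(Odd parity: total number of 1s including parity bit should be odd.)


Number of 1s in data: 7
Parity bit: 0

0


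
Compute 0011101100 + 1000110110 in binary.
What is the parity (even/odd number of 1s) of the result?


0011101100 = 236
1000110110 = 566
Sum = 802 = 1100100010
1s count = 4

even parity (4 ones in 1100100010)


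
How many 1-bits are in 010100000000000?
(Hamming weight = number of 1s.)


Counting 1s in 010100000000000

2


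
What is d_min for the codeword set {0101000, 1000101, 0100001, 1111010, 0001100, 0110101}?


Comparing all pairs, minimum distance: 2
Can detect 1 errors, correct 0 errors

2


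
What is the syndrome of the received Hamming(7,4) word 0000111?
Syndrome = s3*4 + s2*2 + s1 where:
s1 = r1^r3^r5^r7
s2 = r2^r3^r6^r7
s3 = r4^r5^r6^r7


s1=0, s2=0, s3=1

Syndrome = 4 (error at position 4)


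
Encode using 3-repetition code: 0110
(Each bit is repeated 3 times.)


Each bit -> 3 copies

000111111000


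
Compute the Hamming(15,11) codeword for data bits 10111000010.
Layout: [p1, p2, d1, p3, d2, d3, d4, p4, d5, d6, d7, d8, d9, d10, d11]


Parity bits: p1=1, p2=0, p3=1, p4=0

101101101000010


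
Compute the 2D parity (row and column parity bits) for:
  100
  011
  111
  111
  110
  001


Row parities: 101101
Column parities: 000

Row P: 101101, Col P: 000, Corner: 0


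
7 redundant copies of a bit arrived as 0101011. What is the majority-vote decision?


Ones: 4 out of 7
Threshold: 4

1 (4/7 voted 1)


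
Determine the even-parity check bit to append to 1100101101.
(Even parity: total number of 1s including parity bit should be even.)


Number of 1s in data: 6
Parity bit: 0

0


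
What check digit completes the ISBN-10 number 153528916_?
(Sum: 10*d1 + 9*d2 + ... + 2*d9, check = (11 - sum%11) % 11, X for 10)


Weighted sum: 217
217 mod 11 = 8

Check digit: 3


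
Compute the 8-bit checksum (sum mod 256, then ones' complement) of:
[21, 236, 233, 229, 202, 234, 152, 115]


Sum = 1422 mod 256 = 142
Complement = 113

113


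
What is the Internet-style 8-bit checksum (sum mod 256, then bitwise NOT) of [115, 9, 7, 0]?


Sum = 131 mod 256 = 131
Complement = 124

124


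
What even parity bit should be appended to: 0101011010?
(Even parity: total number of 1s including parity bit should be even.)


Number of 1s in data: 5
Parity bit: 1

1


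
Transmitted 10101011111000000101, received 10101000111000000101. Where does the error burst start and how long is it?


XOR: 00000011000000000000

Burst at position 6, length 2


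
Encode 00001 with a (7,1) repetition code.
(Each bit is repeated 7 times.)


Each bit -> 7 copies

00000000000000000000000000001111111


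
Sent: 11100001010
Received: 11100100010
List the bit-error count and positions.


XOR: 00000101000

2 error(s) at position(s): 5, 7


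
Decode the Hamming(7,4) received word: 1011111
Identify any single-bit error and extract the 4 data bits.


Syndrome = 2: error at position 2

Data: 1111 (corrected bit 2)


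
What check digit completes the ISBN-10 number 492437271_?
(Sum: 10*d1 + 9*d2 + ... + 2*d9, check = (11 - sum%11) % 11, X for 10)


Weighted sum: 249
249 mod 11 = 7

Check digit: 4


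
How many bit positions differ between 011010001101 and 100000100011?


XOR: 111010101110
Count of 1s: 8

8


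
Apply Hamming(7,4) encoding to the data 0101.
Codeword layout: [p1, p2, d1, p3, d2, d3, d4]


Parity bits: p1=0, p2=1, p3=0

0100101


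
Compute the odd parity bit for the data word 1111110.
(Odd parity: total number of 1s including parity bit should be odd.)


Number of 1s in data: 6
Parity bit: 1

1


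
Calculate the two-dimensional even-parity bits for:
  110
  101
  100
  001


Row parities: 0011
Column parities: 110

Row P: 0011, Col P: 110, Corner: 0


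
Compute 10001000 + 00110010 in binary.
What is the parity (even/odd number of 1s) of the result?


10001000 = 136
00110010 = 50
Sum = 186 = 10111010
1s count = 5

odd parity (5 ones in 10111010)


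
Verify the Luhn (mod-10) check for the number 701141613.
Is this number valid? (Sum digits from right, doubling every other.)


Luhn sum = 27
27 mod 10 = 7

Invalid (Luhn sum mod 10 = 7)


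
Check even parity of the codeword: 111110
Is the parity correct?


Number of 1s: 5

No, parity error (5 ones)


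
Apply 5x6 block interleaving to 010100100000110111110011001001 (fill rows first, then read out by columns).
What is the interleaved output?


Matrix:
  010100
  100000
  110111
  110011
  001001
Read columns: 011101011000001101000011000111

011101011000001101000011000111


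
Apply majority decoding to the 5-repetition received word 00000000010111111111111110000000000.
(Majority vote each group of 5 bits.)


Groups: 00000, 00001, 01111, 11111, 11111, 00000, 00000
Majority votes: 0011100

0011100


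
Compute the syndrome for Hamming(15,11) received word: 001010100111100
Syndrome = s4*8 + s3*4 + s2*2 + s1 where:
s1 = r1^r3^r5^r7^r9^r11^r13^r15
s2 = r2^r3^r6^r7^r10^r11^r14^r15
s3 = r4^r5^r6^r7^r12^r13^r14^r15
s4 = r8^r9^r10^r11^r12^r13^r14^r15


s1=1, s2=0, s3=0, s4=0

Syndrome = 1 (error at position 1)


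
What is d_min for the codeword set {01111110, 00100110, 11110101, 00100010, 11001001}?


Comparing all pairs, minimum distance: 1
Can detect 0 errors, correct 0 errors

1


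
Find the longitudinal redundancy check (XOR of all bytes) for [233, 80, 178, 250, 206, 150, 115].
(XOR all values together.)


XOR chain: 233 ^ 80 ^ 178 ^ 250 ^ 206 ^ 150 ^ 115 = 218

218


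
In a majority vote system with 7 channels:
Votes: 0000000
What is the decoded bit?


Ones: 0 out of 7
Threshold: 4

0 (0/7 voted 1)


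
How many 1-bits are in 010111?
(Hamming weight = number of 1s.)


Counting 1s in 010111

4


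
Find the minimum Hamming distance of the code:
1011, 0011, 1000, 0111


Comparing all pairs, minimum distance: 1
Can detect 0 errors, correct 0 errors

1


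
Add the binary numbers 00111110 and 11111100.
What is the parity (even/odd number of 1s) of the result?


00111110 = 62
11111100 = 252
Sum = 314 = 100111010
1s count = 5

odd parity (5 ones in 100111010)


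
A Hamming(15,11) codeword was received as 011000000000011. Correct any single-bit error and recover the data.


Syndrome = 0: no error detected

Data: 10000000011 (no errors)


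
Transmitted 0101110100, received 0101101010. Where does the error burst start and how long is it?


XOR: 0000011110

Burst at position 5, length 4


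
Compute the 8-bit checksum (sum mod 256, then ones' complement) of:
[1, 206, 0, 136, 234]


Sum = 577 mod 256 = 65
Complement = 190

190


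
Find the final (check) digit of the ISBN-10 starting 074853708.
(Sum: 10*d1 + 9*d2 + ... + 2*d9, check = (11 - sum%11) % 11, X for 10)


Weighted sum: 240
240 mod 11 = 9

Check digit: 2


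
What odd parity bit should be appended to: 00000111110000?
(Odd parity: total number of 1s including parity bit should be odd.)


Number of 1s in data: 5
Parity bit: 0

0


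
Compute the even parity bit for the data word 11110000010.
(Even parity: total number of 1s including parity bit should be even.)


Number of 1s in data: 5
Parity bit: 1

1


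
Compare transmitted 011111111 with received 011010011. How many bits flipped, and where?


XOR: 000101100

3 error(s) at position(s): 3, 5, 6


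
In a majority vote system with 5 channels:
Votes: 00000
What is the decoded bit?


Ones: 0 out of 5
Threshold: 3

0 (0/5 voted 1)


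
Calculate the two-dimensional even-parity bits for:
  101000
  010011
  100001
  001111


Row parities: 0100
Column parities: 010101

Row P: 0100, Col P: 010101, Corner: 1


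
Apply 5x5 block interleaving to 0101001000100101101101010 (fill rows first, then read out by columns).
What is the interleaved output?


Matrix:
  01010
  01000
  10010
  11011
  01010
Read columns: 0011011011000001011100010

0011011011000001011100010


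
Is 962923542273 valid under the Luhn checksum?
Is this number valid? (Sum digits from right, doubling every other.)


Luhn sum = 54
54 mod 10 = 4

Invalid (Luhn sum mod 10 = 4)


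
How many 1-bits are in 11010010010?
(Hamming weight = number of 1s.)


Counting 1s in 11010010010

5


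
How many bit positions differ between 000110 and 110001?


XOR: 110111
Count of 1s: 5

5


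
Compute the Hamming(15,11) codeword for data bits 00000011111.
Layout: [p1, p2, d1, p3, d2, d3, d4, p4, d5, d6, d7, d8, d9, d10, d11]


Parity bits: p1=1, p2=1, p3=0, p4=1

110000010011111


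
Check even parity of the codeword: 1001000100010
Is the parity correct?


Number of 1s: 4

Yes, parity is correct (4 ones)


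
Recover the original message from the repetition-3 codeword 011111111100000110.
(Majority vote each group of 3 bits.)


Groups: 011, 111, 111, 100, 000, 110
Majority votes: 111001

111001


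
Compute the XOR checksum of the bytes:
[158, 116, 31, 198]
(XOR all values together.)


XOR chain: 158 ^ 116 ^ 31 ^ 198 = 51

51


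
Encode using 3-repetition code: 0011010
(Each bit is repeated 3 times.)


Each bit -> 3 copies

000000111111000111000


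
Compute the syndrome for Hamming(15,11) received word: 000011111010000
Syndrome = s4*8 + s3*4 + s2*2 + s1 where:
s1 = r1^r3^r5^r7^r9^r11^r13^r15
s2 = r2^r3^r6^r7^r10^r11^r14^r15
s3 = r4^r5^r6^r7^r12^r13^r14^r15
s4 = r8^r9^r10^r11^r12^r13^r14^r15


s1=0, s2=1, s3=1, s4=1

Syndrome = 14 (error at position 14)


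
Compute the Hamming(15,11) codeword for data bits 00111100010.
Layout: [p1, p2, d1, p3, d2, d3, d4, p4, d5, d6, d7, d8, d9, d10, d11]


Parity bits: p1=0, p2=0, p3=1, p4=1

000101111100010


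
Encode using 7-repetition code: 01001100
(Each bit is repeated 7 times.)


Each bit -> 7 copies

00000001111111000000000000001111111111111100000000000000


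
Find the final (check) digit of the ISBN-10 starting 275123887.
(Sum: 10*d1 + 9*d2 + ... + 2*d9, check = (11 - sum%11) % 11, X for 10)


Weighted sum: 227
227 mod 11 = 7

Check digit: 4


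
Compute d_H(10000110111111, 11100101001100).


XOR: 01100011110011
Count of 1s: 8

8


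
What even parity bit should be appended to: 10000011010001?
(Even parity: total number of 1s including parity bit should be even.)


Number of 1s in data: 5
Parity bit: 1

1


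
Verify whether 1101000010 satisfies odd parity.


Number of 1s: 4

No, parity error (4 ones)


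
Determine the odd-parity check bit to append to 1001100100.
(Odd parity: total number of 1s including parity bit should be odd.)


Number of 1s in data: 4
Parity bit: 1

1


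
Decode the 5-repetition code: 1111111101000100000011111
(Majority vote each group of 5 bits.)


Groups: 11111, 11101, 00010, 00000, 11111
Majority votes: 11001

11001


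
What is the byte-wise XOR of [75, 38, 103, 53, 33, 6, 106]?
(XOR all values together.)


XOR chain: 75 ^ 38 ^ 103 ^ 53 ^ 33 ^ 6 ^ 106 = 114

114


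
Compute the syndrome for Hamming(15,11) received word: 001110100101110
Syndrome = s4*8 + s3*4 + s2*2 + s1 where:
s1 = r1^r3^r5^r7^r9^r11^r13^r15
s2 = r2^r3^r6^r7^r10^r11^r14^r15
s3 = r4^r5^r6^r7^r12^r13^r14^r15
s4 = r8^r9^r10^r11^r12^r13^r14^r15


s1=0, s2=0, s3=0, s4=0

Syndrome = 0 (no error)


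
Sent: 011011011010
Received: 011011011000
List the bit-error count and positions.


XOR: 000000000010

1 error(s) at position(s): 10


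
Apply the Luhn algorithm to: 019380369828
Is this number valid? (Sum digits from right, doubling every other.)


Luhn sum = 61
61 mod 10 = 1

Invalid (Luhn sum mod 10 = 1)


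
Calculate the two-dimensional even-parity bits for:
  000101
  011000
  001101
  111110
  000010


Row parities: 00111
Column parities: 101100

Row P: 00111, Col P: 101100, Corner: 1


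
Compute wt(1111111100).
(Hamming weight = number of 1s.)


Counting 1s in 1111111100

8


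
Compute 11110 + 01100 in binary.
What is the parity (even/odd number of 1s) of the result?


11110 = 30
01100 = 12
Sum = 42 = 101010
1s count = 3

odd parity (3 ones in 101010)


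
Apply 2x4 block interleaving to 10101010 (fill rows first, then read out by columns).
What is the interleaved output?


Matrix:
  1010
  1010
Read columns: 11001100

11001100


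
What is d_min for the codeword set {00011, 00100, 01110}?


Comparing all pairs, minimum distance: 2
Can detect 1 errors, correct 0 errors

2


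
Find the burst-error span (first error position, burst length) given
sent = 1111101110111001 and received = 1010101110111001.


XOR: 0101000000000000

Burst at position 1, length 3


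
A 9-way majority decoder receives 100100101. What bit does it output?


Ones: 4 out of 9
Threshold: 5

0 (4/9 voted 1)


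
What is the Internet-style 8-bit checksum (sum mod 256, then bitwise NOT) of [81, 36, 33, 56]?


Sum = 206 mod 256 = 206
Complement = 49

49


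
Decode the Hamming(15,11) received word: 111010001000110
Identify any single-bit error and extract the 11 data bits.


Syndrome = 15: error at position 15

Data: 11001000111 (corrected bit 15)


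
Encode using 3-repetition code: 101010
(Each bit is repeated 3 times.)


Each bit -> 3 copies

111000111000111000


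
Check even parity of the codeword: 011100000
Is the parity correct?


Number of 1s: 3

No, parity error (3 ones)


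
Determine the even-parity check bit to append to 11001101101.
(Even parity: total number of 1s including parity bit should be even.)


Number of 1s in data: 7
Parity bit: 1

1


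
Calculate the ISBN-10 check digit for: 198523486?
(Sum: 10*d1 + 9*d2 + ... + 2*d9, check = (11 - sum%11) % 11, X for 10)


Weighted sum: 269
269 mod 11 = 5

Check digit: 6


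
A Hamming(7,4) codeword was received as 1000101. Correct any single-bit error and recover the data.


Syndrome = 3: error at position 3

Data: 1101 (corrected bit 3)


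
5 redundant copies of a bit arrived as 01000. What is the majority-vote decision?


Ones: 1 out of 5
Threshold: 3

0 (1/5 voted 1)


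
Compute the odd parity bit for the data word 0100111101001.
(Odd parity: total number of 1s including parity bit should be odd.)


Number of 1s in data: 7
Parity bit: 0

0


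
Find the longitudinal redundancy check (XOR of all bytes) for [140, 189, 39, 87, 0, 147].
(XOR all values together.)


XOR chain: 140 ^ 189 ^ 39 ^ 87 ^ 0 ^ 147 = 210

210


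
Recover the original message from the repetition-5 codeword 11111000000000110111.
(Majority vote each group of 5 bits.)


Groups: 11111, 00000, 00001, 10111
Majority votes: 1001

1001


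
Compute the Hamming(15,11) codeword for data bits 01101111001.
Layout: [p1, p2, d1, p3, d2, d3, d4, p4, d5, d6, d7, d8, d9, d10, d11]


Parity bits: p1=0, p2=0, p3=0, p4=1

000011011111001


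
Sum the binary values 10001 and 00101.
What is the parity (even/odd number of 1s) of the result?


10001 = 17
00101 = 5
Sum = 22 = 10110
1s count = 3

odd parity (3 ones in 10110)


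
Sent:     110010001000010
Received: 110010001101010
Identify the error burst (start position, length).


XOR: 000000000101000

Burst at position 9, length 3


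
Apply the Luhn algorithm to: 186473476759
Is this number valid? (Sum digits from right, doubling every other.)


Luhn sum = 60
60 mod 10 = 0

Valid (Luhn sum mod 10 = 0)


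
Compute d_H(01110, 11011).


XOR: 10101
Count of 1s: 3

3


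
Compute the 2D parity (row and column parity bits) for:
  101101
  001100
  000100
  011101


Row parities: 0010
Column parities: 111000

Row P: 0010, Col P: 111000, Corner: 1


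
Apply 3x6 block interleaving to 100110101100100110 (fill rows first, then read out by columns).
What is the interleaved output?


Matrix:
  100110
  101100
  100110
Read columns: 111000010111101000

111000010111101000


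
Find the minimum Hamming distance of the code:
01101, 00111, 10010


Comparing all pairs, minimum distance: 2
Can detect 1 errors, correct 0 errors

2


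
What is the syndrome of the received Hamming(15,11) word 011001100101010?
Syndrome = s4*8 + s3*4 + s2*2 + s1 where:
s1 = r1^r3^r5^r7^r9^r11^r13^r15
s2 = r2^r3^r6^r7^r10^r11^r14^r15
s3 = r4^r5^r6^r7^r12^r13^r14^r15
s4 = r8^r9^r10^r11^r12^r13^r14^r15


s1=0, s2=0, s3=0, s4=1

Syndrome = 8 (error at position 8)


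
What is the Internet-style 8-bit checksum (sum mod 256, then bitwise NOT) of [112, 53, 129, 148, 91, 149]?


Sum = 682 mod 256 = 170
Complement = 85

85


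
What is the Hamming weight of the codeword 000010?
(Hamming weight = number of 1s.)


Counting 1s in 000010

1


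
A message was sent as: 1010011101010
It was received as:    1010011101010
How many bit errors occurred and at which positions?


XOR: 0000000000000

0 errors (received matches sent)


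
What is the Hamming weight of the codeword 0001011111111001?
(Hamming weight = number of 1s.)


Counting 1s in 0001011111111001

10


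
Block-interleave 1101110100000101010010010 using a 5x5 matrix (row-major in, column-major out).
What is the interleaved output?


Matrix:
  11011
  10100
  00010
  10100
  10010
Read columns: 1101110000010101010110000

1101110000010101010110000


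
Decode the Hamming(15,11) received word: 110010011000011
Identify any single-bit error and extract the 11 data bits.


Syndrome = 6: error at position 6

Data: 01101000011 (corrected bit 6)


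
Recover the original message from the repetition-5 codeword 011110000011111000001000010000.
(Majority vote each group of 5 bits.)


Groups: 01111, 00000, 11111, 00000, 10000, 10000
Majority votes: 101000

101000


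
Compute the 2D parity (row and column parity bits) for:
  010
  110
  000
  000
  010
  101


Row parities: 100010
Column parities: 011

Row P: 100010, Col P: 011, Corner: 0


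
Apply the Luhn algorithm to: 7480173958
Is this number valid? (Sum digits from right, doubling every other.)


Luhn sum = 49
49 mod 10 = 9

Invalid (Luhn sum mod 10 = 9)


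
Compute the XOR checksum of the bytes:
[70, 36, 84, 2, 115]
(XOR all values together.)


XOR chain: 70 ^ 36 ^ 84 ^ 2 ^ 115 = 71

71


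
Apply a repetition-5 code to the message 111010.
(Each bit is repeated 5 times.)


Each bit -> 5 copies

111111111111111000001111100000


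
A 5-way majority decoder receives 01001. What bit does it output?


Ones: 2 out of 5
Threshold: 3

0 (2/5 voted 1)


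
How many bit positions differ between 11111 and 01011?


XOR: 10100
Count of 1s: 2

2


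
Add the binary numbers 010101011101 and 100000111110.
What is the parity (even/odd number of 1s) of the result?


010101011101 = 1373
100000111110 = 2110
Sum = 3483 = 110110011011
1s count = 8

even parity (8 ones in 110110011011)


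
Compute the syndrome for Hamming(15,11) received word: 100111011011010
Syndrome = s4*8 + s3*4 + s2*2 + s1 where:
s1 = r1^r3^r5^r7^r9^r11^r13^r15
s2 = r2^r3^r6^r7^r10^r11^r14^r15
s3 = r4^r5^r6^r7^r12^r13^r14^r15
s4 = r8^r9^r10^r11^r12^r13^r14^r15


s1=0, s2=1, s3=1, s4=1

Syndrome = 14 (error at position 14)


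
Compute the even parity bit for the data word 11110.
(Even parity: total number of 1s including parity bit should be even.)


Number of 1s in data: 4
Parity bit: 0

0


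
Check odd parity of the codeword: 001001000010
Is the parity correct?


Number of 1s: 3

Yes, parity is correct (3 ones)


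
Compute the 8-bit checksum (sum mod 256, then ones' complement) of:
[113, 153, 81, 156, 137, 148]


Sum = 788 mod 256 = 20
Complement = 235

235


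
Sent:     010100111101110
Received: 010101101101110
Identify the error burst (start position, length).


XOR: 000001010000000

Burst at position 5, length 3


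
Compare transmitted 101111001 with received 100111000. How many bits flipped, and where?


XOR: 001000001

2 error(s) at position(s): 2, 8


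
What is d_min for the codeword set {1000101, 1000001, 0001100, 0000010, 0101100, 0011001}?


Comparing all pairs, minimum distance: 1
Can detect 0 errors, correct 0 errors

1


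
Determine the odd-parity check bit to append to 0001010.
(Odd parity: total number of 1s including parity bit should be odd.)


Number of 1s in data: 2
Parity bit: 1

1


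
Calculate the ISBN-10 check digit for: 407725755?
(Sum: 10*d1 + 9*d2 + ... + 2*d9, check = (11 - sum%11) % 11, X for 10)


Weighted sum: 235
235 mod 11 = 4

Check digit: 7


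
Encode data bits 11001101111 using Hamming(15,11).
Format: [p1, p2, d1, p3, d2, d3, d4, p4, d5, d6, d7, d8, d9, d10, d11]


Parity bits: p1=1, p2=0, p3=1, p4=0

101110001101111


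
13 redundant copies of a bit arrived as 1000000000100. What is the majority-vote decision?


Ones: 2 out of 13
Threshold: 7

0 (2/13 voted 1)


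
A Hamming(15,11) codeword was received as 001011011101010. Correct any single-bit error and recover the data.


Syndrome = 9: error at position 9

Data: 11100101010 (corrected bit 9)


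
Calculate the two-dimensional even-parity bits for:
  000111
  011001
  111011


Row parities: 111
Column parities: 100101

Row P: 111, Col P: 100101, Corner: 1


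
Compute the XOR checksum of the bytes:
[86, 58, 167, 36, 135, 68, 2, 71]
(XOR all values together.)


XOR chain: 86 ^ 58 ^ 167 ^ 36 ^ 135 ^ 68 ^ 2 ^ 71 = 105

105


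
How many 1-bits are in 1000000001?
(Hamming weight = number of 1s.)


Counting 1s in 1000000001

2


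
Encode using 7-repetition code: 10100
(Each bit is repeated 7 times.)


Each bit -> 7 copies

11111110000000111111100000000000000


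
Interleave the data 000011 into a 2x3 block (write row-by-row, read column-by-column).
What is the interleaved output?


Matrix:
  000
  011
Read columns: 000101

000101


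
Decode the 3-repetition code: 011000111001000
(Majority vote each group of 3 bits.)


Groups: 011, 000, 111, 001, 000
Majority votes: 10100

10100


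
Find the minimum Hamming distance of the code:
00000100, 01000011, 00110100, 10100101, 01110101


Comparing all pairs, minimum distance: 2
Can detect 1 errors, correct 0 errors

2


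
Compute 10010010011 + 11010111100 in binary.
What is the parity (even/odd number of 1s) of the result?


10010010011 = 1171
11010111100 = 1724
Sum = 2895 = 101101001111
1s count = 8

even parity (8 ones in 101101001111)


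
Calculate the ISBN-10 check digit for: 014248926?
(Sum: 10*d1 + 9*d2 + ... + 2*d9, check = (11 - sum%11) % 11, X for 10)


Weighted sum: 173
173 mod 11 = 8

Check digit: 3


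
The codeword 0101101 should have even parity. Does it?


Number of 1s: 4

Yes, parity is correct (4 ones)


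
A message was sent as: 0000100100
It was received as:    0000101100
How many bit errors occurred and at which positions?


XOR: 0000001000

1 error(s) at position(s): 6


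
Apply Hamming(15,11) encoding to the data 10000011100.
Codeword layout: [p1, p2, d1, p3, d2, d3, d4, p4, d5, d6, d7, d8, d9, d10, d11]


Parity bits: p1=1, p2=0, p3=0, p4=1

101000010011100


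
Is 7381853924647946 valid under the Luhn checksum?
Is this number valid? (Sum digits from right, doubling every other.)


Luhn sum = 86
86 mod 10 = 6

Invalid (Luhn sum mod 10 = 6)


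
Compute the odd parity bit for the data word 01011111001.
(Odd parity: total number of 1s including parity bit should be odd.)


Number of 1s in data: 7
Parity bit: 0

0


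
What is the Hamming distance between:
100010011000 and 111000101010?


XOR: 011010110010
Count of 1s: 6

6


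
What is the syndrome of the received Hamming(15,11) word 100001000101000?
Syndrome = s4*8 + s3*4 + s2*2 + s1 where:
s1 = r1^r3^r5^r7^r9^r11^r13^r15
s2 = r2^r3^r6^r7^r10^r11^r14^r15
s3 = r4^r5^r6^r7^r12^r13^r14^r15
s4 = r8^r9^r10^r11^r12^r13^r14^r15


s1=1, s2=0, s3=0, s4=0

Syndrome = 1 (error at position 1)


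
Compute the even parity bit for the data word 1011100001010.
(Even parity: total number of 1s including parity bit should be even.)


Number of 1s in data: 6
Parity bit: 0

0


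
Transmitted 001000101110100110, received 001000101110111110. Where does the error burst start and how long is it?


XOR: 000000000000011000

Burst at position 13, length 2


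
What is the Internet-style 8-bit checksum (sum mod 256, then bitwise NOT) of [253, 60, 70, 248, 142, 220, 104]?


Sum = 1097 mod 256 = 73
Complement = 182

182


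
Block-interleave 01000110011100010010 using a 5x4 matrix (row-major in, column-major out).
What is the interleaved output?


Matrix:
  0100
  0110
  0111
  0001
  0010
Read columns: 00000111000110100110

00000111000110100110


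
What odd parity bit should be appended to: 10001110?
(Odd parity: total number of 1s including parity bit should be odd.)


Number of 1s in data: 4
Parity bit: 1

1


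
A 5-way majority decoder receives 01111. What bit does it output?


Ones: 4 out of 5
Threshold: 3

1 (4/5 voted 1)


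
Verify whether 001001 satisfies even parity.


Number of 1s: 2

Yes, parity is correct (2 ones)


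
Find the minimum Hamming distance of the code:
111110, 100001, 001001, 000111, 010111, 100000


Comparing all pairs, minimum distance: 1
Can detect 0 errors, correct 0 errors

1


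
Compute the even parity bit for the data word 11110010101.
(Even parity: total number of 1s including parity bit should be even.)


Number of 1s in data: 7
Parity bit: 1

1


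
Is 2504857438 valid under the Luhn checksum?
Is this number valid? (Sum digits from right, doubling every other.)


Luhn sum = 48
48 mod 10 = 8

Invalid (Luhn sum mod 10 = 8)


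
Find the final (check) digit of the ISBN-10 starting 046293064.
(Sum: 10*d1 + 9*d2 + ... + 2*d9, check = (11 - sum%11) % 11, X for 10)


Weighted sum: 193
193 mod 11 = 6

Check digit: 5


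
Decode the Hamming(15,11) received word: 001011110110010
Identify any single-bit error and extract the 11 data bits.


Syndrome = 0: no error detected

Data: 11110110010 (no errors)


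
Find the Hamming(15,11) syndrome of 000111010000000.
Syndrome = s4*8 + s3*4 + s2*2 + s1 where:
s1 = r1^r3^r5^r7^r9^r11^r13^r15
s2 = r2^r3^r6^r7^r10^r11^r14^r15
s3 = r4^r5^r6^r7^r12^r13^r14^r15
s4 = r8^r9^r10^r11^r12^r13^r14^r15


s1=1, s2=1, s3=1, s4=1

Syndrome = 15 (error at position 15)


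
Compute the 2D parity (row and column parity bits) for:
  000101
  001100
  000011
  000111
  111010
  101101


Row parities: 000100
Column parities: 011010

Row P: 000100, Col P: 011010, Corner: 1


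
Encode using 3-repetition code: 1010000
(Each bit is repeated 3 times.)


Each bit -> 3 copies

111000111000000000000


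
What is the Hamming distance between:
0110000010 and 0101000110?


XOR: 0011000100
Count of 1s: 3

3


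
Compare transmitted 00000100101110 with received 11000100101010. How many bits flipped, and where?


XOR: 11000000000100

3 error(s) at position(s): 0, 1, 11


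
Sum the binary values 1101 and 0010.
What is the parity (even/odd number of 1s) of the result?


1101 = 13
0010 = 2
Sum = 15 = 1111
1s count = 4

even parity (4 ones in 1111)


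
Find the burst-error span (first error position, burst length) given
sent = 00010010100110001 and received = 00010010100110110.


XOR: 00000000000000111

Burst at position 14, length 3


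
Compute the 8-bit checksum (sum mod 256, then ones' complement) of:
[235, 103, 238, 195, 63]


Sum = 834 mod 256 = 66
Complement = 189

189


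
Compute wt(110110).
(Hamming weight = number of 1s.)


Counting 1s in 110110

4


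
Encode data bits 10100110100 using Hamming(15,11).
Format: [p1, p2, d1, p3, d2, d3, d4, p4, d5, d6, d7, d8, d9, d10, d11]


Parity bits: p1=1, p2=0, p3=0, p4=1

101001010110100


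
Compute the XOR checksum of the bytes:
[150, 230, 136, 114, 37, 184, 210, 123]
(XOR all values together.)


XOR chain: 150 ^ 230 ^ 136 ^ 114 ^ 37 ^ 184 ^ 210 ^ 123 = 190

190


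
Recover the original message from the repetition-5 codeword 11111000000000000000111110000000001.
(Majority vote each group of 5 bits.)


Groups: 11111, 00000, 00000, 00000, 11111, 00000, 00001
Majority votes: 1000100

1000100


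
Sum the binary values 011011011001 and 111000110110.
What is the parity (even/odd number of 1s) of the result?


011011011001 = 1753
111000110110 = 3638
Sum = 5391 = 1010100001111
1s count = 7

odd parity (7 ones in 1010100001111)


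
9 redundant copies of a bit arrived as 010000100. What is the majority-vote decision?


Ones: 2 out of 9
Threshold: 5

0 (2/9 voted 1)


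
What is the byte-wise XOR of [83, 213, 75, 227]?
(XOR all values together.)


XOR chain: 83 ^ 213 ^ 75 ^ 227 = 46

46


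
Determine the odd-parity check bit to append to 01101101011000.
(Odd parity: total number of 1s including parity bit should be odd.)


Number of 1s in data: 7
Parity bit: 0

0


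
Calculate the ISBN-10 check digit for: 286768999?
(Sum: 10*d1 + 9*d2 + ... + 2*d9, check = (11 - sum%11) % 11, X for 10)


Weighted sum: 346
346 mod 11 = 5

Check digit: 6


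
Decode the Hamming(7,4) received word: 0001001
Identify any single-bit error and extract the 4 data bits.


Syndrome = 3: error at position 3

Data: 1001 (corrected bit 3)


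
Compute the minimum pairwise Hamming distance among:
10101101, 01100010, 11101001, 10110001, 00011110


Comparing all pairs, minimum distance: 2
Can detect 1 errors, correct 0 errors

2


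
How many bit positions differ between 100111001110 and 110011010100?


XOR: 010100011010
Count of 1s: 5

5


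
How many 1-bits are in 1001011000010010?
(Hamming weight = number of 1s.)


Counting 1s in 1001011000010010

6


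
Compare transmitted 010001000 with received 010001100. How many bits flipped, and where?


XOR: 000000100

1 error(s) at position(s): 6


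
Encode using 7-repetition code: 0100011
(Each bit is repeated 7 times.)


Each bit -> 7 copies

0000000111111100000000000000000000011111111111111


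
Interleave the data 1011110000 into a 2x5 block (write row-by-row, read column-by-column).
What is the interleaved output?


Matrix:
  10111
  10000
Read columns: 1100101010

1100101010


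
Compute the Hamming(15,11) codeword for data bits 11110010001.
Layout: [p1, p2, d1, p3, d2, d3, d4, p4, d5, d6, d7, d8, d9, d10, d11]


Parity bits: p1=1, p2=1, p3=0, p4=0

111011100010001


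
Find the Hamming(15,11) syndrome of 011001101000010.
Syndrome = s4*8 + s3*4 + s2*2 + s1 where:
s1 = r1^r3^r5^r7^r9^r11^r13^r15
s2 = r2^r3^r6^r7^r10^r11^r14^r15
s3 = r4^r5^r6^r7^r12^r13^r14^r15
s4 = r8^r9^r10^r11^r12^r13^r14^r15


s1=1, s2=1, s3=1, s4=0

Syndrome = 7 (error at position 7)


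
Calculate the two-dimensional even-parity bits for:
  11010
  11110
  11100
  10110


Row parities: 1011
Column parities: 01110

Row P: 1011, Col P: 01110, Corner: 1


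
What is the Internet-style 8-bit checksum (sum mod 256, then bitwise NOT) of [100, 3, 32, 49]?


Sum = 184 mod 256 = 184
Complement = 71

71


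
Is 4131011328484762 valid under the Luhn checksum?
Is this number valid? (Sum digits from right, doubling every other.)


Luhn sum = 70
70 mod 10 = 0

Valid (Luhn sum mod 10 = 0)


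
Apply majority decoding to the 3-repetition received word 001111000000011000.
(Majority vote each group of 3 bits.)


Groups: 001, 111, 000, 000, 011, 000
Majority votes: 010010

010010


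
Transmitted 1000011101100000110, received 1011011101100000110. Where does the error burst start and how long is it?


XOR: 0011000000000000000

Burst at position 2, length 2


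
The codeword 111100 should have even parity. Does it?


Number of 1s: 4

Yes, parity is correct (4 ones)


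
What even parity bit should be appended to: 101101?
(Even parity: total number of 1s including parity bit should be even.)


Number of 1s in data: 4
Parity bit: 0

0


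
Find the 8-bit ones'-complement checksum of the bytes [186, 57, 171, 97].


Sum = 511 mod 256 = 255
Complement = 0

0


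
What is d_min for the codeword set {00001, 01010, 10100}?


Comparing all pairs, minimum distance: 3
Can detect 2 errors, correct 1 errors

3


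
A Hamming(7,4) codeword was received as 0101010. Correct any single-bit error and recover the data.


Syndrome = 0: no error detected

Data: 0010 (no errors)


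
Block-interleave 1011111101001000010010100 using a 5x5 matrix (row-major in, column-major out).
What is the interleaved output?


Matrix:
  10111
  11101
  00100
  00100
  10100
Read columns: 1100101000111111000011000

1100101000111111000011000


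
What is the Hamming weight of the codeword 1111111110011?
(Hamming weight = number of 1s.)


Counting 1s in 1111111110011

11


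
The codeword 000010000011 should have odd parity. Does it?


Number of 1s: 3

Yes, parity is correct (3 ones)


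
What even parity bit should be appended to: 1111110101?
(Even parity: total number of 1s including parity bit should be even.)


Number of 1s in data: 8
Parity bit: 0

0


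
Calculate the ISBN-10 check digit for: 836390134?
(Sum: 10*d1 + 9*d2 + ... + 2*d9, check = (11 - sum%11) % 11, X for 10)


Weighted sum: 251
251 mod 11 = 9

Check digit: 2


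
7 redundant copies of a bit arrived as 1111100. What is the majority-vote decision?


Ones: 5 out of 7
Threshold: 4

1 (5/7 voted 1)


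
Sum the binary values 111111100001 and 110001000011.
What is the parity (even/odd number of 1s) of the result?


111111100001 = 4065
110001000011 = 3139
Sum = 7204 = 1110000100100
1s count = 5

odd parity (5 ones in 1110000100100)


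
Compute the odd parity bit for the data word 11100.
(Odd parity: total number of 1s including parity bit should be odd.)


Number of 1s in data: 3
Parity bit: 0

0


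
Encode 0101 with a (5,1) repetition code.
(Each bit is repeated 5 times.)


Each bit -> 5 copies

00000111110000011111


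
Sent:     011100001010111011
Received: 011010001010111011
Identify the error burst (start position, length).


XOR: 000110000000000000

Burst at position 3, length 2


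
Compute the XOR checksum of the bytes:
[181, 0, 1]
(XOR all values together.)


XOR chain: 181 ^ 0 ^ 1 = 180

180


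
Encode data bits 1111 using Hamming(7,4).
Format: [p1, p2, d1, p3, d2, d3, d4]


Parity bits: p1=1, p2=1, p3=1

1111111


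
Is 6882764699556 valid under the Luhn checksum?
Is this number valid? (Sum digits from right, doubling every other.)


Luhn sum = 72
72 mod 10 = 2

Invalid (Luhn sum mod 10 = 2)


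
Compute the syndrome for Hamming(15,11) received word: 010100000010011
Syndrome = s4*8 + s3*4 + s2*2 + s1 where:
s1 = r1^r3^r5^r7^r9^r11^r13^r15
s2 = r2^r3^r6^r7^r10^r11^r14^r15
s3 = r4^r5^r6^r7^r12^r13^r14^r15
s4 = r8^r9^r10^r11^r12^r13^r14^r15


s1=0, s2=0, s3=1, s4=1

Syndrome = 12 (error at position 12)


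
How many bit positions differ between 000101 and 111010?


XOR: 111111
Count of 1s: 6

6


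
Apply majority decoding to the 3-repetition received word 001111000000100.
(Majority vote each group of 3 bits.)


Groups: 001, 111, 000, 000, 100
Majority votes: 01000

01000


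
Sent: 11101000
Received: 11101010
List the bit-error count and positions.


XOR: 00000010

1 error(s) at position(s): 6


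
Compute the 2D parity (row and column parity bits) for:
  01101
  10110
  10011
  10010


Row parities: 1110
Column parities: 11010

Row P: 1110, Col P: 11010, Corner: 1


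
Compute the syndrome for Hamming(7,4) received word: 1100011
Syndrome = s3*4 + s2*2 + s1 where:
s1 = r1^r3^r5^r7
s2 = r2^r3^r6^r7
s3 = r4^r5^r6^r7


s1=0, s2=1, s3=0

Syndrome = 2 (error at position 2)


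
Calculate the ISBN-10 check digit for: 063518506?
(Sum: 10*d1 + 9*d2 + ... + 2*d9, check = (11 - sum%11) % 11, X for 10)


Weighted sum: 191
191 mod 11 = 4

Check digit: 7


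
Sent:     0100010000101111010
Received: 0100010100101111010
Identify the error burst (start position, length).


XOR: 0000000100000000000

Burst at position 7, length 1


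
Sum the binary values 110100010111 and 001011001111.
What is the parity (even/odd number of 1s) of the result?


110100010111 = 3351
001011001111 = 719
Sum = 4070 = 111111100110
1s count = 9

odd parity (9 ones in 111111100110)


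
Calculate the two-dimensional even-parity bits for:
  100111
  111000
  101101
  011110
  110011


Row parities: 01000
Column parities: 011111

Row P: 01000, Col P: 011111, Corner: 1


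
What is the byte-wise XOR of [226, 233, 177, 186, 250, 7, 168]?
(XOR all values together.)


XOR chain: 226 ^ 233 ^ 177 ^ 186 ^ 250 ^ 7 ^ 168 = 85

85


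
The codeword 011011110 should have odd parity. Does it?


Number of 1s: 6

No, parity error (6 ones)


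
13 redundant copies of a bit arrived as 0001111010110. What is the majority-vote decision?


Ones: 7 out of 13
Threshold: 7

1 (7/13 voted 1)


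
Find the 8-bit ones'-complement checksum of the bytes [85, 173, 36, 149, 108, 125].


Sum = 676 mod 256 = 164
Complement = 91

91
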